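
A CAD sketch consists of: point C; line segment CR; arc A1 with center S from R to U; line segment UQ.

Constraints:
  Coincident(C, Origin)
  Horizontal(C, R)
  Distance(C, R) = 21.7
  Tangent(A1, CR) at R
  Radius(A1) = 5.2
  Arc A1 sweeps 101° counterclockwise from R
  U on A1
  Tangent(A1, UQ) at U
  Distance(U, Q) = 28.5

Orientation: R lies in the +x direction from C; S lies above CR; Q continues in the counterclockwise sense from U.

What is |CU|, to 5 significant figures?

27.510

C is at the origin; C and R share the same y with |CR| = 21.7 and R on the +x side, so R = (21.700, 0.0000). The tangent condition forces SR to be normal to CR, so S = R + (0, 5.2) = (21.700, 5.2000). On A1, R sits at bearing -90° from S; a 101° counterclockwise sweep puts U at bearing 11°, so U = S + 5.2·(cos 11°, sin 11°) = (26.804, 6.1922). Then |CU| = |U − C| = 27.510.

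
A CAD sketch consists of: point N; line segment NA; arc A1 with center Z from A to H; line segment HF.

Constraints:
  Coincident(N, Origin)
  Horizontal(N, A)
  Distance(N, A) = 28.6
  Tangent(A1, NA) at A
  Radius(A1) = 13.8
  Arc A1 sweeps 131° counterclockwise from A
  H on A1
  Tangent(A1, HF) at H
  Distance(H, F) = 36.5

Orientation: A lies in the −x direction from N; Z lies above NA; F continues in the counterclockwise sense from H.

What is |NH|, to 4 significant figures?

29.21

N is at the origin; NA is horizontal with |NA| = 28.6 and A on the −x side, so A = (-28.60, 0.000). Since A1 is tangent to NA there, ZA ⟂ NA, so Z = A + (0, 13.8) = (-28.60, 13.80). On A1, A sits at bearing -90° from Z; a 131° counterclockwise sweep puts H at bearing 41°, so H = Z + 13.8·(cos 41°, sin 41°) = (-18.19, 22.85). Then |NH| = |H − N| = 29.21.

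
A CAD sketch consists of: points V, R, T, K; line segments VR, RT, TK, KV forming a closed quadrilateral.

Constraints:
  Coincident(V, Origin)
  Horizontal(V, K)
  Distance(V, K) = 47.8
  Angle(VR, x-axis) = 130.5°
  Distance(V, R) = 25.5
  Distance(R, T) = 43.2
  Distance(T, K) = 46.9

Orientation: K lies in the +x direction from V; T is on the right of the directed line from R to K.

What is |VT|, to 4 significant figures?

18.84

V is at the origin; V and K share the same y with |VK| = 47.8 and K in +x, so K = (47.8, 0). VR runs at 130.5° with |VR| = 25.5, so R = (-16.56, 19.39). T is determined by |RT| = 43.2 and |TK| = 46.9 together: it lies at the intersection of circle(R, 43.2) and circle(K, 46.9). With |RK| = 67.22, the foot of the radical line on RK is 31.13 from R and the perpendicular offset is √(43.2² − 31.13²) = 29.95. Taking the right-of-RK solution: T = (4.605, -18.27).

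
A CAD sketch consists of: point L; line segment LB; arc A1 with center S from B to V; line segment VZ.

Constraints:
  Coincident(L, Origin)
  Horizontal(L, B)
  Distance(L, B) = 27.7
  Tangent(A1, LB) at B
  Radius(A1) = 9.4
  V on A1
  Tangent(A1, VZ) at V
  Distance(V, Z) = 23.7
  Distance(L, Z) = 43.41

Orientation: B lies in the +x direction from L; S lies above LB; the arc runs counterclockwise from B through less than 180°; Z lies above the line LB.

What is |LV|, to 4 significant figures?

38.60

L is at the origin; LB is horizontal with |LB| = 27.7 and B on the +x side, so B = (27.70, 0.000). The tangent condition forces SB to be normal to LB, so S = B + (0, 9.4) = (27.70, 9.400). Since SV ⟂ VZ (tangency), |SZ| = √(9.4² + 23.7²) = 25.50 regardless of where V sits on A1. So Z lies on both circle(L, 43.41) and circle(S, 25.50); the above-LB intersection is Z = (25.91, 34.83). V is the foot of the tangent from Z: V = (36.17, 13.47).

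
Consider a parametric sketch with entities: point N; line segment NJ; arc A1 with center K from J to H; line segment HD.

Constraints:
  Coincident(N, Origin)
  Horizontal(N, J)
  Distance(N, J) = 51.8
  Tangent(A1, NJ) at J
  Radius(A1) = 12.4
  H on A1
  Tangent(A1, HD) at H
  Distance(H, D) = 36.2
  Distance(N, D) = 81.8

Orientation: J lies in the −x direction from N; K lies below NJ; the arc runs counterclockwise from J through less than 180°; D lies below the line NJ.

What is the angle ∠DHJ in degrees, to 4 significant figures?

136.8°

N is at the origin; N and J share the same y with |NJ| = 51.8 and J on the −x side, so J = (-51.80, 0.000). Tangency of A1 to NJ means the radius KJ is perpendicular to NJ, so K = J + (0, -12.4) = (-51.80, -12.40). Since KH ⟂ HD (tangency), |KD| = √(12.4² + 36.2²) = 38.26 regardless of where H sits on A1. So D lies on both circle(N, 81.8) and circle(K, 38.26); the below-NJ intersection is D = (-66.40, -47.77). H is the foot of the tangent from D: H = (-64.18, -11.64).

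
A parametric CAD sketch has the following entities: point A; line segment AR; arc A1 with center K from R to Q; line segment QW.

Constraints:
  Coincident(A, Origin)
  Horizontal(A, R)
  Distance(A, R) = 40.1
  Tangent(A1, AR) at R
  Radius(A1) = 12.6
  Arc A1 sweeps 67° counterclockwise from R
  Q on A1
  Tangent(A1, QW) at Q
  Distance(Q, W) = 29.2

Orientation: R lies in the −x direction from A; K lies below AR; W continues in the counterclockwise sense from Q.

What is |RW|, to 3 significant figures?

41.5

A is at the origin; A and R share the same y with |AR| = 40.1 and R on the −x side, so R = (-40.1, 0.00). A1 meets AR tangentially, so KR is at right angles to AR, so K = R + (0, -12.6) = (-40.1, -12.6). On A1, R sits at bearing 90° from K; a 67° counterclockwise sweep puts Q at bearing 157°, so Q = K + 12.6·(cos 157°, sin 157°) = (-51.7, -7.68). A1 meets QW tangentially, so KQ is at right angles to QW, so QW runs along (−sin 157°, cos 157°); with |QW| = 29.2, W = (-63.1, -34.6). Then |RW| = |W − R| = 41.5.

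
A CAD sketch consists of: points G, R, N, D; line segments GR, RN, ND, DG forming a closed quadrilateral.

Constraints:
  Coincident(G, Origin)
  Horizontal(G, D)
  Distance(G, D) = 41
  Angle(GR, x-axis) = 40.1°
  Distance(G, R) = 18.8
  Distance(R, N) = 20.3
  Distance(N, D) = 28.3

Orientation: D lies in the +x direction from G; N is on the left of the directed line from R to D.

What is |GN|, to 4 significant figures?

39.09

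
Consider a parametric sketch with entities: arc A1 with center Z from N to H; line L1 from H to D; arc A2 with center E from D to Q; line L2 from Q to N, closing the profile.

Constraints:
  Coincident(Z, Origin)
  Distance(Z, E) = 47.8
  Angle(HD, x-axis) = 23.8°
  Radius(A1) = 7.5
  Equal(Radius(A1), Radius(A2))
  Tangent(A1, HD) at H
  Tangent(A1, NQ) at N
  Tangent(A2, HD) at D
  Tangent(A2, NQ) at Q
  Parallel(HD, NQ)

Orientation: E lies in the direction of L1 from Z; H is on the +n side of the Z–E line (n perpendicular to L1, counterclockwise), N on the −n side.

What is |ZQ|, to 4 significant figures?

48.38

The slot axis is L1's direction at 23.8°, so u = (cos 23.8°, sin 23.8°) = (0.9150, 0.4035) and n = (−sin 23.8°, cos 23.8°) = (-0.4035, 0.9150). Z is at the origin and E lies 47.8 along u from Z, so E = 47.8·u = (43.74, 19.29). Tangency of A1 to both parallel lines with radius 7.5 puts H and N at Z ± 7.5·n: H = (-3.027, 6.862), N = (3.027, -6.862). Equal radii place D and Q the same way about E: D = E + 7.5·n = (40.71, 26.15), Q = E − 7.5·n = (46.76, 12.43). Then |ZQ| = |Q − Z| = 48.38.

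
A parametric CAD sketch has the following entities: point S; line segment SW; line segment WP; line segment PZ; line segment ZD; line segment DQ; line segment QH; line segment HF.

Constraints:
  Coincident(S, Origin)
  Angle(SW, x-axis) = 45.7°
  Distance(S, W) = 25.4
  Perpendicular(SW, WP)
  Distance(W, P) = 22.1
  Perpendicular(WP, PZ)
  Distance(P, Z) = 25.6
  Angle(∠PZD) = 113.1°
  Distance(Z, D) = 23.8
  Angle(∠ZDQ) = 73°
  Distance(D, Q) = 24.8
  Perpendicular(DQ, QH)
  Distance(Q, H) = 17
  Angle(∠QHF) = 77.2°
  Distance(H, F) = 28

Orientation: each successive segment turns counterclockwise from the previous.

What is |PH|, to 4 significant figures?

11.40

S is at the origin; SW runs at 45.7° with length 25.4, so W = (17.74, 18.18). SW is perpendicular to WP, so WP runs at 135.7°; with |WP| = 22.1, P = (1.923, 33.61). WP is perpendicular to PZ, so PZ runs at -134.3°; with |PZ| = 25.6, Z = (-15.96, 15.29). ∠PZD = 113.1° gives ZD at -67.40° from the x-axis; with |ZD| = 23.8, D = (-6.810, -6.681). ∠ZDQ = 73.0° gives DQ at 39.60° from the x-axis; with |DQ| = 24.8, Q = (12.30, 9.128). DQ is perpendicular to QH, so QH runs at 129.6°; with |QH| = 17.0, H = (1.462, 22.23). Then |PH| = |H − P| = 11.40.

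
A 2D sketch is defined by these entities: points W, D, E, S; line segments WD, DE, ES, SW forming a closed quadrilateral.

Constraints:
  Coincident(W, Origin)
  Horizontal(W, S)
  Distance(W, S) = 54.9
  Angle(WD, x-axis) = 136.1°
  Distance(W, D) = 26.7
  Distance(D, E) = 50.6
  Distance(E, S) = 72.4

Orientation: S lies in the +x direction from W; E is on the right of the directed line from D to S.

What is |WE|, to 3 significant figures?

33.0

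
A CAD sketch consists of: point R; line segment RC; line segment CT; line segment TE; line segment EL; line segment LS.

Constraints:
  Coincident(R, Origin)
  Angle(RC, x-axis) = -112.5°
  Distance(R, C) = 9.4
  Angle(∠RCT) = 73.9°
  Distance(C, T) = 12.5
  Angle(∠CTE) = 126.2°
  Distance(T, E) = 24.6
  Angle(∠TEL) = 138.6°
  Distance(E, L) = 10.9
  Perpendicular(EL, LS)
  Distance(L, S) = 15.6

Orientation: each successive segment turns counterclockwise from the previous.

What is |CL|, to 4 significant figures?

40.26

∠CTE = 126.2° gives TE at 47.40° from the x-axis; with |TE| = 24.6, E = (25.48, 8.030). ∠TEL = 138.6° gives EL at 88.80° from the x-axis; with |EL| = 10.9, L = (25.70, 18.93). Then |CL| = |L − C| = 40.26.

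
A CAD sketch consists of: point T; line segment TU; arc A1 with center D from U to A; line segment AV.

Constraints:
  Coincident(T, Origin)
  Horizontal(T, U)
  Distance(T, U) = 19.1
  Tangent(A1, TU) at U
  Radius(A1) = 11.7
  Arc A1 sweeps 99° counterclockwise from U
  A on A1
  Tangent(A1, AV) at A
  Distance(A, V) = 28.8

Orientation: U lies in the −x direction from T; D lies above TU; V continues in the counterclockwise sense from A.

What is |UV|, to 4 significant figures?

42.56

T is at the origin; T and U share the same y with |TU| = 19.1 and U on the −x side, so U = (-19.10, 0.000). Tangency of A1 to TU means the radius DU is perpendicular to TU, so D = U + (0, 11.7) = (-19.10, 11.70). On A1, U sits at bearing -90° from D; a 99° counterclockwise sweep puts A at bearing 9°, so A = D + 11.7·(cos 9°, sin 9°) = (-7.544, 13.53). The tangent condition forces DA to be normal to AV, so AV runs along (−sin 9°, cos 9°); with |AV| = 28.8, V = (-12.05, 41.98). Then |UV| = |V − U| = 42.56.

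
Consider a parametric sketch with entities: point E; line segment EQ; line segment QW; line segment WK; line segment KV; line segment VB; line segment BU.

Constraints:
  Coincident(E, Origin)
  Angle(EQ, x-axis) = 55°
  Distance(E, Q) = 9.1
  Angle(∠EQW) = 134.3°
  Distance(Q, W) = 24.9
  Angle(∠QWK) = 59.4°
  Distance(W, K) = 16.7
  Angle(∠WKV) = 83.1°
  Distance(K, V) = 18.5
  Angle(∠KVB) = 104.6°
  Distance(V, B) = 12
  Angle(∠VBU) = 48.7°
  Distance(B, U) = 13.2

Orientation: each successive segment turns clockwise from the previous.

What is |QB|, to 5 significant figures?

10.194

E is at the origin; EQ runs at 55.0° with length 9.1, so Q = (5.2195, 7.4543). ∠EQW = 134.3° gives QW at 9.3000° from the x-axis; with |QW| = 24.9, W = (29.792, 11.478). ∠QWK = 59.4° gives WK at -111.30° from the x-axis; with |WK| = 16.7, K = (23.726, -4.0810). ∠WKV = 83.1° gives KV at 151.80° from the x-axis; with |KV| = 18.5, V = (7.4218, 4.6612). ∠KVB = 104.6° gives VB at 76.400° from the x-axis; with |VB| = 12.0, B = (10.244, 16.325). Then |QB| = |B − Q| = 10.194.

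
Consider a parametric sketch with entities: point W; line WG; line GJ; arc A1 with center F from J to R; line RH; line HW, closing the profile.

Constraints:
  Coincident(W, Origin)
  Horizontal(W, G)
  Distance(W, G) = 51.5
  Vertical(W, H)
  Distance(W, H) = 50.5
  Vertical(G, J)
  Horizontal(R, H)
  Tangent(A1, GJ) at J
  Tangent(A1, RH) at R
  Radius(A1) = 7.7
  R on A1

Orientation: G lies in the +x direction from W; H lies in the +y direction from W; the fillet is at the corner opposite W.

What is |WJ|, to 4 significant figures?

66.96

W is at the origin; W and G share the same y with |WG| = 51.5 and G on the +x side, so G = (51.50, 0.000). WH is vertical with |WH| = 50.5 and H on the +y side, so H = (0.000, 50.50). The virtual corner opposite W is at (51.50, 50.50). A1 meets GJ tangentially, so FJ is at right angles to GJ and tangency of A1 to RH means the radius FR is perpendicular to RH, with radius 7.7, so the center F sits 7.7 in from both sides at F = (43.80, 42.80). That places the tangent points at J = (51.50, 42.80) on GJ and R = (43.80, 50.50) on RH. Then |WJ| = |J − W| = 66.96.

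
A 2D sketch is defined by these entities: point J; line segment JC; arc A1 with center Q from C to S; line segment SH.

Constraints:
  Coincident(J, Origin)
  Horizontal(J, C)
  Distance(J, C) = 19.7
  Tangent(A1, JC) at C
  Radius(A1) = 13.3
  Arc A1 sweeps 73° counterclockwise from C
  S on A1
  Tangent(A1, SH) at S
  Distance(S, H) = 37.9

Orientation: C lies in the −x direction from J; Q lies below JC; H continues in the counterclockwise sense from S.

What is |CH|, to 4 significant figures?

51.49

J is at the origin; J and C share the same y with |JC| = 19.7 and C on the −x side, so C = (-19.70, 0.000). Since A1 is tangent to JC there, QC ⟂ JC, so Q = C + (0, -13.3) = (-19.70, -13.30). On A1, C sits at bearing 90° from Q; a 73° counterclockwise sweep puts S at bearing 163°, so S = Q + 13.3·(cos 163°, sin 163°) = (-32.42, -9.411). Tangency of A1 to SH means the radius QS is perpendicular to SH, so SH runs along (−sin 163°, cos 163°); with |SH| = 37.9, H = (-43.50, -45.66). Then |CH| = |H − C| = 51.49.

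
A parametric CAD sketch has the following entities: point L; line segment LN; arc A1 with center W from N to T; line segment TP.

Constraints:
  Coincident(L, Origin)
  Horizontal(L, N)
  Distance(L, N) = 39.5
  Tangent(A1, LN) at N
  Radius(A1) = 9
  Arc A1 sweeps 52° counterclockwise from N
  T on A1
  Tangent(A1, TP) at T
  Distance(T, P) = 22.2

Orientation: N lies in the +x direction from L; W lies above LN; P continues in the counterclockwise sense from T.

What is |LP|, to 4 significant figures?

63.80

On A1, N sits at bearing -90° from W; a 52° counterclockwise sweep puts T at bearing -38°, so T = W + 9.0·(cos -38°, sin -38°) = (46.59, 3.459). The tangent condition forces WT to be normal to TP, so TP runs along (−sin -38°, cos -38°); with |TP| = 22.2, P = (60.26, 20.95). Then |LP| = |P − L| = 63.80.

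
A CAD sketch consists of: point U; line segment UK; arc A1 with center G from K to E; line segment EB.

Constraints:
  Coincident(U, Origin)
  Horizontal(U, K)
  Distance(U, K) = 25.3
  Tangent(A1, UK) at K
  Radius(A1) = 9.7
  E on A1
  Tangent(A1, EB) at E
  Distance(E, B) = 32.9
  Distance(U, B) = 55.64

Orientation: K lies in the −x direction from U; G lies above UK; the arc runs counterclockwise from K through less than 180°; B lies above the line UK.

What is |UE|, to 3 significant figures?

23.1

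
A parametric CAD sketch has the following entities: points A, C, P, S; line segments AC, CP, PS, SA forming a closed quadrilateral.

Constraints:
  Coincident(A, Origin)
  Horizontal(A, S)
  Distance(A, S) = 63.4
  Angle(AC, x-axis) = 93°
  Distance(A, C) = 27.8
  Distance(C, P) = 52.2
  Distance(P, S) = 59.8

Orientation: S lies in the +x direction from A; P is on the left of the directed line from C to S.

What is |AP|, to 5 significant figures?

70.273

A is at the origin; AS is horizontal with |AS| = 63.4 and S in +x, so S = (63.4, 0). AC runs at 93.0° with |AC| = 27.8, so C = (-1.4549, 27.762). P is determined by |CP| = 52.2 and |PS| = 59.8 together: it lies at the intersection of circle(C, 52.2) and circle(S, 59.8). With |CS| = 70.547, the foot of the radical line on CS is 29.241 from C and the perpendicular offset is √(52.2² − 29.241²) = 43.241. Taking the left-of-CS solution: P = (42.443, 56.008).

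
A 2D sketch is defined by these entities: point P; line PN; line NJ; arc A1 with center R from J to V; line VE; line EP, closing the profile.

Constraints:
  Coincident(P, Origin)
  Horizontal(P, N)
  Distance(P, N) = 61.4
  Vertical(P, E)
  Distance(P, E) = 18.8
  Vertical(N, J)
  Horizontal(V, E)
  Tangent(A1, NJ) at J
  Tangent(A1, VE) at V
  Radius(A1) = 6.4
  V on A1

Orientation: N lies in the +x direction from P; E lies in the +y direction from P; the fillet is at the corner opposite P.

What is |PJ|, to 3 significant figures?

62.6

P is at the origin; PN is horizontal with |PN| = 61.4 and N on the +x side, so N = (61.4, 0.00). P and E share the same x with |PE| = 18.8 and E on the +y side, so E = (0.00, 18.8). The virtual corner opposite P is at (61.4, 18.8). The tangent condition forces RJ to be normal to NJ and the tangent condition forces RV to be normal to VE, with radius 6.4, so the center R sits 6.4 in from both sides at R = (55.0, 12.4). That places the tangent points at J = (61.4, 12.4) on NJ and V = (55.0, 18.8) on VE. Then |PJ| = |J − P| = 62.6.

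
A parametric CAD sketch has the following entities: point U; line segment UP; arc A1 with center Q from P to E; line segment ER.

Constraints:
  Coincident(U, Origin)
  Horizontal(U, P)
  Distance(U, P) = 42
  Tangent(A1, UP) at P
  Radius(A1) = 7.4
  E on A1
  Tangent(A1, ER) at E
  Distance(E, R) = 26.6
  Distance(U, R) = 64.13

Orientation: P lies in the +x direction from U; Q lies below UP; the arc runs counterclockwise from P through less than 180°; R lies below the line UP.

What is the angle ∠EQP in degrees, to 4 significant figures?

136.1°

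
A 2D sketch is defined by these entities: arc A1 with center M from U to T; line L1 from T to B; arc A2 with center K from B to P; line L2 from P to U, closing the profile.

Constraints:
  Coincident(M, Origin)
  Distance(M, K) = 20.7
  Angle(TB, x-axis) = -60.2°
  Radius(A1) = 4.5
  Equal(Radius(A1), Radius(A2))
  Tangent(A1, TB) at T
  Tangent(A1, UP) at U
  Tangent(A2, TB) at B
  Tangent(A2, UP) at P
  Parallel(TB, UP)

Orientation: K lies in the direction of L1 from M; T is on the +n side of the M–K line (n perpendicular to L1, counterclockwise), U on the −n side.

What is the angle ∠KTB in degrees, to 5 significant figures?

12.265°

The slot axis is L1's direction at -60.2°, so u = (cos -60.2°, sin -60.2°) = (0.49697, -0.86777) and n = (−sin -60.2°, cos -60.2°) = (0.86777, 0.49697). M is at the origin and K lies 20.7 along u from M, so K = 20.7·u = (10.287, -17.963). Tangency of A1 to both parallel lines with radius 4.5 puts T and U at M ± 4.5·n: T = (3.9049, 2.2364), U = (-3.9049, -2.2364). Equal radii place B and P the same way about K: B = K + 4.5·n = (14.192, -15.726), P = K − 4.5·n = (6.3824, -20.199). Then cos ∠KTB = TK·TB / (|TK||TB|), giving 12.265°.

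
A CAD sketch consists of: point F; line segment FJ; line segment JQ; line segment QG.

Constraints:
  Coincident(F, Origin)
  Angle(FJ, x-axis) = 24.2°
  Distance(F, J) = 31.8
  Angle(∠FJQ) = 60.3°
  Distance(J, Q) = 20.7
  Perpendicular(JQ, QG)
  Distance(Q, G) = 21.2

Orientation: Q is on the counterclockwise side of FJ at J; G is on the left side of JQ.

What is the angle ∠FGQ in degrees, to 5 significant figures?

142.41°

F is at the origin; FJ runs at 24.2° with length 31.8, so J = 31.8·(cos 24.2°, sin 24.2°) = (29.005, 13.036). ∠FJQ = 60.3°, so JQ runs at 24.2° + (180° − 60.3°) = 143.90° from the x-axis; with |JQ| = 20.7, Q = J + 20.7·(cos 143.90°, sin 143.90°) = (12.280, 25.232). The perpendicularity gives QG at right angles to JQ; with |QG| = 21.2 on the left of JQ, G = Q + 21.2·(-0.58920, -0.80799) = (-0.21093, 8.1025). Then cos ∠FGQ = GF·GQ / (|GF||GQ|), giving 142.41°.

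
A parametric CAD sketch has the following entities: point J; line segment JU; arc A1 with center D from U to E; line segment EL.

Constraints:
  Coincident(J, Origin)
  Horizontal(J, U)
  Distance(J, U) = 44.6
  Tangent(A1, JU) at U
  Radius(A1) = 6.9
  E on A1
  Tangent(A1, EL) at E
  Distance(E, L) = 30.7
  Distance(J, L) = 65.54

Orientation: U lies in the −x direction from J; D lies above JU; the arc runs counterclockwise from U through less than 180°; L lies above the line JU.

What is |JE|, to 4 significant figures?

40.02

J is at the origin; JU is horizontal with |JU| = 44.6 and U on the −x side, so U = (-44.60, 0.000). A1 meets JU tangentially, so DU is at right angles to JU, so D = U + (0, 6.9) = (-44.60, 6.900). Since DE ⟂ EL (tangency), |DL| = √(6.9² + 30.7²) = 31.47 regardless of where E sits on A1. So L lies on both circle(J, 65.54) and circle(D, 31.47); the above-JU intersection is L = (-54.19, 36.87). E is the foot of the tangent from L: E = (-38.65, 10.39).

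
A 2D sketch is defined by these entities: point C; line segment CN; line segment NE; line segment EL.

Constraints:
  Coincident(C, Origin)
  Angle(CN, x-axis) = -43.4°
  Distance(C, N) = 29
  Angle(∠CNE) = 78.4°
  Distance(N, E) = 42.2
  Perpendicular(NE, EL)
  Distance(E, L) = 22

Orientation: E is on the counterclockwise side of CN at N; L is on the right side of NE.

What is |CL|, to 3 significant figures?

62.2

C is at the origin; CN runs at -43.4° with length 29.0, so N = 29.0·(cos -43.4°, sin -43.4°) = (21.1, -19.9). ∠CNE = 78.4°, so NE runs at -43.4° + (180° − 78.4°) = 58.2° from the x-axis; with |NE| = 42.2, E = N + 42.2·(cos 58.2°, sin 58.2°) = (43.3, 15.9). NE is perpendicular to EL; with |EL| = 22.0 on the right of NE, L = E + 22.0·(0.850, -0.527) = (62.0, 4.35). Then |CL| = |L − C| = 62.2.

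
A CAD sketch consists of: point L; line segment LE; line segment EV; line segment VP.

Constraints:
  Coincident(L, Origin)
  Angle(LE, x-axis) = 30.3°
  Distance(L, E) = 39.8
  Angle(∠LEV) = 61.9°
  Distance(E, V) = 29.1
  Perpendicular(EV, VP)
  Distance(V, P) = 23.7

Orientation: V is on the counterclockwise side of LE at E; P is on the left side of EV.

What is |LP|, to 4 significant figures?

15.41

L is at the origin; LE runs at 30.3° with length 39.8, so E = 39.8·(cos 30.3°, sin 30.3°) = (34.36, 20.08). ∠LEV = 61.9°, so EV runs at 30.3° + (180° − 61.9°) = 148.4° from the x-axis; with |EV| = 29.1, V = E + 29.1·(cos 148.4°, sin 148.4°) = (9.578, 35.33). EV ⟂ VP; with |VP| = 23.7 on the left of EV, P = V + 23.7·(-0.5240, -0.8517) = (-2.841, 15.14). Then |LP| = |P − L| = 15.41.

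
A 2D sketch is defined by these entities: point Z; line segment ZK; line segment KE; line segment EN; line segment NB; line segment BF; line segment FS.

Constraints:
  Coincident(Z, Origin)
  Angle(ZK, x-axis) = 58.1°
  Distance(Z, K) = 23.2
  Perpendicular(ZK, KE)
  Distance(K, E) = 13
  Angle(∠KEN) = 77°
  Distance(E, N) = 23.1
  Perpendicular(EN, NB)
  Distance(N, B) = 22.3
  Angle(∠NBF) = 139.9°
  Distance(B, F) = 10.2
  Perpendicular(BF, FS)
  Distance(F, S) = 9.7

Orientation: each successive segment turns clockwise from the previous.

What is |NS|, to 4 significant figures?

27.65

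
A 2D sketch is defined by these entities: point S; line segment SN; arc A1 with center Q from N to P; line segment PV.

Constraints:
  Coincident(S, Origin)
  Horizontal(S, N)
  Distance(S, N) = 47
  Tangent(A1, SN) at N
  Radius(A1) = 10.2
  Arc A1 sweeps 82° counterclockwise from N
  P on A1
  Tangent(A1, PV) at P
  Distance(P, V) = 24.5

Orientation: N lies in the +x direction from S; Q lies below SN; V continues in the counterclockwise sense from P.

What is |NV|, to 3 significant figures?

35.7

On A1, N sits at bearing 90° from Q; an 82° counterclockwise sweep puts P at bearing 172°, so P = Q + 10.2·(cos 172°, sin 172°) = (36.9, -8.78). Tangency of A1 to PV means the radius QP is perpendicular to PV, so PV runs along (−sin 172°, cos 172°); with |PV| = 24.5, V = (33.5, -33.0). Then |NV| = |V − N| = 35.7.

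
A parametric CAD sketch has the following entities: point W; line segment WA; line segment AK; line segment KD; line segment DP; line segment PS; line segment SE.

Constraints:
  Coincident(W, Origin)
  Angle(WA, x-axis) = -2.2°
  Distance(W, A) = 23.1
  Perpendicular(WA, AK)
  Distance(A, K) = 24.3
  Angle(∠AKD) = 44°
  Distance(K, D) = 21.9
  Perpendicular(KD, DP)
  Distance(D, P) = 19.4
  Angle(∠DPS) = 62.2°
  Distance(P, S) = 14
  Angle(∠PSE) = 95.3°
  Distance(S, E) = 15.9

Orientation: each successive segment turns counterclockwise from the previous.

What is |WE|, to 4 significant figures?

18.05

W is at the origin; WA runs at -2.2° with length 23.1, so A = (23.08, -0.8868). WA ⟂ AK, so AK runs at 87.80°; with |AK| = 24.3, K = (24.02, 23.40). ∠AKD = 44.0° gives KD at -136.2° from the x-axis; with |KD| = 21.9, D = (8.209, 8.237). KD is perpendicular to DP, so DP runs at -46.20°; with |DP| = 19.4, P = (21.64, -5.765). ∠DPS = 62.2° gives PS at 71.60° from the x-axis; with |PS| = 14.0, S = (26.06, 7.520). ∠PSE = 95.3° gives SE at 156.3° from the x-axis; with |SE| = 15.9, E = (11.50, 13.91). Then |WE| = |E − W| = 18.05.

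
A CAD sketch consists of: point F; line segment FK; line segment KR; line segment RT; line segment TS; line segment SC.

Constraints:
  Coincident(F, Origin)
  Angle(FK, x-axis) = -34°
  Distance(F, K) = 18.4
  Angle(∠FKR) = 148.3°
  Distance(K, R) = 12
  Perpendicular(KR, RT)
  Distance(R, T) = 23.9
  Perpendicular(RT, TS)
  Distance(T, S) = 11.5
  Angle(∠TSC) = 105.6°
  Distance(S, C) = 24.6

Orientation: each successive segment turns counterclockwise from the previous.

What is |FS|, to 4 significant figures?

21.53

KR ⟂ RT, so RT runs at 87.70°; with |RT| = 23.9, T = (28.20, 13.11). RT is perpendicular to TS, so TS runs at 177.7°; with |TS| = 11.5, S = (16.71, 13.57). Then |FS| = |S − F| = 21.53.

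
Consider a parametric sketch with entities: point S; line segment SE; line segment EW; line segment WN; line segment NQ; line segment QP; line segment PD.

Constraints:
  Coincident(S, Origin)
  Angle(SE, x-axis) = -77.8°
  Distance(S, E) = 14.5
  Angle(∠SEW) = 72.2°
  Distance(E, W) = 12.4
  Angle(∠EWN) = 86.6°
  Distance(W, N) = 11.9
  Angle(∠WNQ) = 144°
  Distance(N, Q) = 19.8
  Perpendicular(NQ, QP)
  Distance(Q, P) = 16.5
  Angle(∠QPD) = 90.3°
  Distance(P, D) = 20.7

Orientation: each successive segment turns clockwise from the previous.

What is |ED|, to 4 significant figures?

0.8575

NQ ⟂ QP, so QP runs at -45.00°; with |QP| = 16.5, P = (18.25, 1.124). ∠QPD = 90.3° gives PD at -134.7° from the x-axis; with |PD| = 20.7, D = (3.693, -13.59). Then |ED| = |D − E| = 0.8575.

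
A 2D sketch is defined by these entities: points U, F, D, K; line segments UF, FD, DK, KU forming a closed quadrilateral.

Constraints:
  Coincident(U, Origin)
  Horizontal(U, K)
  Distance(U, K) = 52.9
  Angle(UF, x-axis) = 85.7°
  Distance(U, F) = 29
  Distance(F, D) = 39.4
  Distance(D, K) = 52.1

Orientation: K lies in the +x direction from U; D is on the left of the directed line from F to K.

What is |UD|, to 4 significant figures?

60.96

Checks: |UK| = 52.90 ✓; |UF| = 29.00 ✓; |FD| = 39.40 ✓; |DK| = 52.10 ✓.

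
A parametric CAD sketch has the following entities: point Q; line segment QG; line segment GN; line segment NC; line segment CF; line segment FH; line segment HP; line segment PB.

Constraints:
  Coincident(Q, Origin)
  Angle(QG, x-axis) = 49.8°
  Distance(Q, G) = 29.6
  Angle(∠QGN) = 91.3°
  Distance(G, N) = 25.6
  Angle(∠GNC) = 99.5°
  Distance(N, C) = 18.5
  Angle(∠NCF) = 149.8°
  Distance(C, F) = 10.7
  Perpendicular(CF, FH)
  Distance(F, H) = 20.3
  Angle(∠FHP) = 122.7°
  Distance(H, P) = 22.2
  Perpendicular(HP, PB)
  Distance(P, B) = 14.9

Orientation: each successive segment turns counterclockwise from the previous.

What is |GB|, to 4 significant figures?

16.27

Q is at the origin; QG runs at 49.8° with length 29.6, so G = (19.11, 22.61). ∠QGN = 91.3° gives GN at 138.5° from the x-axis; with |GN| = 25.6, N = (-0.06772, 39.57). ∠GNC = 99.5° gives NC at -141.0° from the x-axis; with |NC| = 18.5, C = (-14.44, 27.93). ∠NCF = 149.8° gives CF at -110.8° from the x-axis; with |CF| = 10.7, F = (-18.24, 17.93). CF ⟂ FH, so FH runs at -20.80°; with |FH| = 20.3, H = (0.7324, 10.72). ∠FHP = 122.7° gives HP at 36.50° from the x-axis; with |HP| = 22.2, P = (18.58, 23.92). HP ⟂ PB, so PB runs at 126.5°; with |PB| = 14.9, B = (9.715, 35.90). Then |GB| = |B − G| = 16.27.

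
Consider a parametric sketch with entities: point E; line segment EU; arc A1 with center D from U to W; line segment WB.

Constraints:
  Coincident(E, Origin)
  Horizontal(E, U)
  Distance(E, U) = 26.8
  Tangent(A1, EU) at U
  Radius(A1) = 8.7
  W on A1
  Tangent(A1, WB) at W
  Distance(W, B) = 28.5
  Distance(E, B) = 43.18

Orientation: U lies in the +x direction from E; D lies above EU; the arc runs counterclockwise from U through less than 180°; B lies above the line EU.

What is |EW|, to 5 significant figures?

36.760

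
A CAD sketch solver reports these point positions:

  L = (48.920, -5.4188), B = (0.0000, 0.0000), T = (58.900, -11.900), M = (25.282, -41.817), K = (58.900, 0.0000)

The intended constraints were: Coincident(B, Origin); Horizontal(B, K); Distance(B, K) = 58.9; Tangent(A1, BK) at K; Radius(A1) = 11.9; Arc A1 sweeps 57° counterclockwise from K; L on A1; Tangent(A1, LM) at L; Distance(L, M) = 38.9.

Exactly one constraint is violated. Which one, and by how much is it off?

Distance(L, M) = 38.9 — off by 4.50.

B = (0.00, 0.00) ✓; B.y = 0.00, K.y = 0.00 ✓; |BK| = 58.90 ✓; ∠(TK, KB) = 90.00° ✓; |TK| = 11.90 ✓; bearing(T→L) − bearing(T→K) = 57.00° ✓; |TL| = 11.90 ✓; ∠(TL, LM) = 90.00° ✓; |LM| = 43.40 ✗.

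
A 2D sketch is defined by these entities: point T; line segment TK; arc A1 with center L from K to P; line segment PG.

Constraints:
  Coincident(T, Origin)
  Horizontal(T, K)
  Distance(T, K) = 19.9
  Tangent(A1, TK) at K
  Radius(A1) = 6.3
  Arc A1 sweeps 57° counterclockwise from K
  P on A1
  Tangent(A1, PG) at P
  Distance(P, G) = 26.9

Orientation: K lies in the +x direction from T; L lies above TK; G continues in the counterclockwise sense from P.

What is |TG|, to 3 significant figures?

47.3

T is at the origin; TK is horizontal with |TK| = 19.9 and K on the +x side, so K = (19.9, 0.00). Tangency of A1 to TK means the radius LK is perpendicular to TK, so L = K + (0, 6.3) = (19.9, 6.30). On A1, K sits at bearing -90° from L; a 57° counterclockwise sweep puts P at bearing -33°, so P = L + 6.3·(cos -33°, sin -33°) = (25.2, 2.87). A1 meets PG tangentially, so LP is at right angles to PG, so PG runs along (−sin -33°, cos -33°); with |PG| = 26.9, G = (39.8, 25.4). Then |TG| = |G − T| = 47.3.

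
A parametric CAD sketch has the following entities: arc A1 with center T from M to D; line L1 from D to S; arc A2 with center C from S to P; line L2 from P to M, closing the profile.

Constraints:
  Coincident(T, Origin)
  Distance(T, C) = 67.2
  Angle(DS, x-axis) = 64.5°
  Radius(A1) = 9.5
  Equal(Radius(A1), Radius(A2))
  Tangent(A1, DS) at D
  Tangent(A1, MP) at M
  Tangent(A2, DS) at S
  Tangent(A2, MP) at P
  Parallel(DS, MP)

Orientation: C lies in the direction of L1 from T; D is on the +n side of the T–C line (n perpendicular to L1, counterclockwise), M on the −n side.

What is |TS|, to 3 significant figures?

67.9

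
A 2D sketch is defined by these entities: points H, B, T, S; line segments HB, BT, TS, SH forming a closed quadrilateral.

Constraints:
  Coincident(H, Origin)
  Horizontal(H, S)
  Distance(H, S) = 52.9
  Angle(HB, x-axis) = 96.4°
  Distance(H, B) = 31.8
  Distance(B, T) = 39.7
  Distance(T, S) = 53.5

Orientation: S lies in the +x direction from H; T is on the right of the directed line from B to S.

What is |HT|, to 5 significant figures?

7.9403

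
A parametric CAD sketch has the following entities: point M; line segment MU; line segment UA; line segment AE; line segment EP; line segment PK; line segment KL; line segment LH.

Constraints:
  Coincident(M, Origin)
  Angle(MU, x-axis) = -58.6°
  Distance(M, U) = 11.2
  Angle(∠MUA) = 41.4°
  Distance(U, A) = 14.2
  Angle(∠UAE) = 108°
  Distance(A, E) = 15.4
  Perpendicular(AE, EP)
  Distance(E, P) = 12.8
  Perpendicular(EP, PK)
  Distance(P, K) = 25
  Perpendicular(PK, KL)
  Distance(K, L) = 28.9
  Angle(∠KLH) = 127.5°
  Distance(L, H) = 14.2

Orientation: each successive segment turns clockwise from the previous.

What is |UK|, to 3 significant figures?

5.26

M is at the origin; MU runs at -58.6° with length 11.2, so U = (5.84, -9.56). ∠MUA = 41.4° gives UA at 163° from the x-axis; with |UA| = 14.2, A = (-7.73, -5.36). ∠UAE = 108.0° gives AE at 90.8° from the x-axis; with |AE| = 15.4, E = (-7.94, 10.0). AE ⟂ EP, so EP runs at 0.800°; with |EP| = 12.8, P = (4.85, 10.2). EP is perpendicular to PK, so PK runs at -89.2°; with |PK| = 25.0, K = (5.20, -14.8). Then |UK| = |K − U| = 5.26.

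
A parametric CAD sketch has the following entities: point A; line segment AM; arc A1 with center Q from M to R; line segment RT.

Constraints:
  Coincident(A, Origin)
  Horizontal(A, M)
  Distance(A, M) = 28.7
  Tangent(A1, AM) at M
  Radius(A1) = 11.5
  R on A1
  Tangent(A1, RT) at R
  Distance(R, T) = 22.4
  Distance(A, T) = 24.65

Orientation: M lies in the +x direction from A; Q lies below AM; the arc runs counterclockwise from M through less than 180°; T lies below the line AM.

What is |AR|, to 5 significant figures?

19.811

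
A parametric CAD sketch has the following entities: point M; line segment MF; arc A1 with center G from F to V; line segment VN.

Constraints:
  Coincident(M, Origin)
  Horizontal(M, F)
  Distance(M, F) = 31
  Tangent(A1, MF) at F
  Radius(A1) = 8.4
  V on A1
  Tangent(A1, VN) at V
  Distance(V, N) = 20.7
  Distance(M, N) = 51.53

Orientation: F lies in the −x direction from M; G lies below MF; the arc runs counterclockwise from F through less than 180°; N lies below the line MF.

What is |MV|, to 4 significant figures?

39.64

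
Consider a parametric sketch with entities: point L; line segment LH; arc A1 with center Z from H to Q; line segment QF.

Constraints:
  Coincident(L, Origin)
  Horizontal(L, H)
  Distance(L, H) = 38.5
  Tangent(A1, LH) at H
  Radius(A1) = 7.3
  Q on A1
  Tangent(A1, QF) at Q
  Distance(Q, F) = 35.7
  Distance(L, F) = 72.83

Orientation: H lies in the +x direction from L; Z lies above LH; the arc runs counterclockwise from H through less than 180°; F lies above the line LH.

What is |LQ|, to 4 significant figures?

44.47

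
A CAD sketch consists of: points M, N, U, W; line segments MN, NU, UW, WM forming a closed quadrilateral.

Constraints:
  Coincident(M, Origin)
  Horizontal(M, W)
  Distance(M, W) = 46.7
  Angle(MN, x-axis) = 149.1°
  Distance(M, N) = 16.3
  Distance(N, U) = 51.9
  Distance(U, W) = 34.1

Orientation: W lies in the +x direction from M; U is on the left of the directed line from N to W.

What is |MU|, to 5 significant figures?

45.102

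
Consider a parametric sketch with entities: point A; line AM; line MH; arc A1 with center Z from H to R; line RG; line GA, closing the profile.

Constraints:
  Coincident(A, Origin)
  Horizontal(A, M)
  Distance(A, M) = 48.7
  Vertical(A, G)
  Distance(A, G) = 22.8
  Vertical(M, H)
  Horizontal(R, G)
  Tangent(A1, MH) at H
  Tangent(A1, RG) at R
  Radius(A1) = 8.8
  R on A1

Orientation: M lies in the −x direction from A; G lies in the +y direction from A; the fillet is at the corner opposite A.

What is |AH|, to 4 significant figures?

50.67

A is at the origin; AM is horizontal with |AM| = 48.7 and M on the −x side, so M = (-48.70, 0.000). A and G share the same x with |AG| = 22.8 and G on the +y side, so G = (0.000, 22.80). The virtual corner opposite A is at (-48.70, 22.80). Tangency of A1 to MH means the radius ZH is perpendicular to MH and since A1 is tangent to RG there, ZR ⟂ RG, with radius 8.8, so the center Z sits 8.8 in from both sides at Z = (-39.90, 14.00). That places the tangent points at H = (-48.70, 14.00) on MH and R = (-39.90, 22.80) on RG. Then |AH| = |H − A| = 50.67.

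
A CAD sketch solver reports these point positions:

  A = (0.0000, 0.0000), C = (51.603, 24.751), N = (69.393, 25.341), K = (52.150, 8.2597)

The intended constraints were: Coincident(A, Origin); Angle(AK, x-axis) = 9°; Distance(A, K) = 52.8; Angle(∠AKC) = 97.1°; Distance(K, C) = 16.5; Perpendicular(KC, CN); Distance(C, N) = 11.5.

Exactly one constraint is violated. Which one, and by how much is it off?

Distance(C, N) = 11.5 — off by 6.30.

A = (0.00, 0.00) ✓; AK at 9.000° ✓; |AK| = 52.80 ✓; ∠AKC = 97.10° ✓; |KC| = 16.50 ✓; ∠(KC, CN) = 90.00° ✓; |CN| = 17.80 ✗.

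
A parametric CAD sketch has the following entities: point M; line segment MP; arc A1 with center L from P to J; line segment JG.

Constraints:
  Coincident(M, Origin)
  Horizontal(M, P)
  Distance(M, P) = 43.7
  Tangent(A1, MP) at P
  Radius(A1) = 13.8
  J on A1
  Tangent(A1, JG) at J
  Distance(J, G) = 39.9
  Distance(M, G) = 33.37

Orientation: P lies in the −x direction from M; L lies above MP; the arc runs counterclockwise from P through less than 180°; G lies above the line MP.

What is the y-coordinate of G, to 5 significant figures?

32.824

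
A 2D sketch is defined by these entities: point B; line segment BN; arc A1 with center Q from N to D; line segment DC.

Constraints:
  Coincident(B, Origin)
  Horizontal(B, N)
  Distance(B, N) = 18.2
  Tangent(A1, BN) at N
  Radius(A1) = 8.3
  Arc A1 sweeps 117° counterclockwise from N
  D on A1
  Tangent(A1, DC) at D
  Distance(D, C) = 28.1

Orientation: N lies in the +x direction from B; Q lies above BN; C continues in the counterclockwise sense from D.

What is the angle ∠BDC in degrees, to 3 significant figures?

88.2°

B is at the origin; B and N share the same y with |BN| = 18.2 and N on the +x side, so N = (18.2, 0.00). Since A1 is tangent to BN there, QN ⟂ BN, so Q = N + (0, 8.3) = (18.2, 8.30). On A1, N sits at bearing -90° from Q; a 117° counterclockwise sweep puts D at bearing 27°, so D = Q + 8.3·(cos 27°, sin 27°) = (25.6, 12.1). Since A1 is tangent to DC there, QD ⟂ DC, so DC runs along (−sin 27°, cos 27°); with |DC| = 28.1, C = (12.8, 37.1). Then cos ∠BDC = DB·DC / (|DB||DC|), giving 88.2°.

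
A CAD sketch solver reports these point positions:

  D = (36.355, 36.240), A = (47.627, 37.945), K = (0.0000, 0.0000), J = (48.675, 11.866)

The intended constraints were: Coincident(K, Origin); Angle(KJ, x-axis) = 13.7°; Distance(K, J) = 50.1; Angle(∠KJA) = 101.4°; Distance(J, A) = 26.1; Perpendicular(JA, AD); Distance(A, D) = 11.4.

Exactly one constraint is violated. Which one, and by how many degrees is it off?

Perpendicular(JA, AD) — off by 6.30°.

K = (0.00, 0.00) ✓; KJ at 13.70° ✓; |KJ| = 50.10 ✓; ∠KJA = 101.4° ✓; |JA| = 26.10 ✓; ∠(JA, AD) = 96.30° ✗; |AD| = 11.40 ✓.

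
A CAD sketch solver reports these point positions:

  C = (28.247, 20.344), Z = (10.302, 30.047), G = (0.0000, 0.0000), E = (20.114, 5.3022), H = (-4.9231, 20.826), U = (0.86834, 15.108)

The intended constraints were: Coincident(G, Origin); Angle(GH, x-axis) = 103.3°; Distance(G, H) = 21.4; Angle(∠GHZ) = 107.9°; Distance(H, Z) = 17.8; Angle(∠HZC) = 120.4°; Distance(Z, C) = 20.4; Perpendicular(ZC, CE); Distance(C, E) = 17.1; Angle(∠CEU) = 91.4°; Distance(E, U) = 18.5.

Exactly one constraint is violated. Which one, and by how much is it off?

Distance(E, U) = 18.5 — off by 3.10.

G = (0.00, 0.00) ✓; GH at 103.3° ✓; |GH| = 21.40 ✓; ∠GHZ = 107.9° ✓; |HZ| = 17.80 ✓; ∠HZC = 120.4° ✓; |ZC| = 20.40 ✓; ∠(ZC, CE) = 90.00° ✓; |CE| = 17.10 ✓; ∠CEU = 91.40° ✓; |EU| = 21.60 ✗.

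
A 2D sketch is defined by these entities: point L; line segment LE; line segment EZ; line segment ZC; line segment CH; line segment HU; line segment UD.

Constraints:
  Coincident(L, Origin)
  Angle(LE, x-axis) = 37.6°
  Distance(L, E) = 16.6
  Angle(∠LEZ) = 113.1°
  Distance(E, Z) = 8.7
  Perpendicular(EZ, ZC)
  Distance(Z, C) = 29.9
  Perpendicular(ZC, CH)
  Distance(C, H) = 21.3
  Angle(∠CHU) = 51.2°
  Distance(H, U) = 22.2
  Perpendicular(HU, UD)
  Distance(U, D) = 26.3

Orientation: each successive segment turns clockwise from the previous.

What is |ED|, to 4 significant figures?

36.35

L is at the origin; LE runs at 37.6° with length 16.6, so E = (13.15, 10.13). ∠LEZ = 113.1° gives EZ at -29.30° from the x-axis; with |EZ| = 8.7, Z = (20.74, 5.871). EZ is perpendicular to ZC, so ZC runs at -119.3°; with |ZC| = 29.9, C = (6.106, -20.20). The perpendicularity gives CH at right angles to ZC, so CH runs at 150.7°; with |CH| = 21.3, H = (-12.47, -9.780). ∠CHU = 51.2° gives HU at 21.90° from the x-axis; with |HU| = 22.2, U = (8.129, -1.500). HU is perpendicular to UD, so UD runs at -68.10°; with |UD| = 26.3, D = (17.94, -25.90). Then |ED| = |D − E| = 36.35.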